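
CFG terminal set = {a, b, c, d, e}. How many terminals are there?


Terminal symbols: a, b, c, d, e
Counting each: a (#1), b (#2), c (#3), d (#4), e (#5)
Total = 5

5


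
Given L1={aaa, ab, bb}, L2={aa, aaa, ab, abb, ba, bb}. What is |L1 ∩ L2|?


L1 = {aaa, ab, bb}
L2 = {aa, aaa, ab, abb, ba, bb}
Checking each string in L1 against L2:
  'aaa': in L2? Yes
  'ab': in L2? Yes
  'bb': in L2? Yes
Intersection = {aaa, ab, bb}
|L1 ∩ L2| = 3

3


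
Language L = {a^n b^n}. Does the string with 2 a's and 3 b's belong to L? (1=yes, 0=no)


Language requires equal numbers of a's and b's
PDA pushes for each 'a', pops for each 'b'
Number of a's = 2
Number of b's = 3
2 != 3 -> Reject

0


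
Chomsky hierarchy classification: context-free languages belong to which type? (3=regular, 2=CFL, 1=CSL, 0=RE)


Chomsky hierarchy levels:
  Type 3: Regular (DFA/NFA/regex)
  Type 2: Context-free (PDA)
  Type 1: Context-sensitive
  Type 0: Recursively enumerable (TM)
'context-free' corresponds to Type 2

2


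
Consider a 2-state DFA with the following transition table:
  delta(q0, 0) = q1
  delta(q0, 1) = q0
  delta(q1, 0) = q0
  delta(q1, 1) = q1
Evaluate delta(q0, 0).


Looking up transition function:
delta(q0, 0) in the table
Row: q0, Column: 0
Result: q1

q1


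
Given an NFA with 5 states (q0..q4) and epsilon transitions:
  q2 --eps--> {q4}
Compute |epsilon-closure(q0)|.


Starting from q0
Initialize closure = {q0}
q0 has no outgoing epsilon transitions -> nothing to add
Final closure: {q0}
Size = 1

1


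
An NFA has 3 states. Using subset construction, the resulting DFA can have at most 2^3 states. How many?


NFA has 3 states
Subset construction: each DFA state = subset of NFA states
Maximum subsets = 2^3
2^3 = 8

8


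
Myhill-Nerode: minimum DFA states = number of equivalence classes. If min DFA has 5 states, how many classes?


Myhill-Nerode theorem:
Number of equivalence classes = number of states in minimal DFA
Minimal DFA states = 5
Therefore equivalence classes = 5

5


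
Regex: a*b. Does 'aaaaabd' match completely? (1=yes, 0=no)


Pattern: a*b
String: 'aaaaabd'
Pattern requires: zero or more 'a's followed by exactly one 'b'
Found 5 leading 'a's
Remaining: 'bd'
Remaining is not 'b' -> no match
Result: 0

0


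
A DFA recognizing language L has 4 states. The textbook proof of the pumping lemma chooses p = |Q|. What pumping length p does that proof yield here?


Pumping lemma for regular languages (standard proof):
Take p = |Q|, the number of DFA states.
Any string of length >= |Q| passes through |Q|+1 states while reading its first |Q| symbols,
so by pigeonhole some state repeats, giving the loop that can be pumped.
Here |Q| = 4
Therefore the proof uses p = 4

4


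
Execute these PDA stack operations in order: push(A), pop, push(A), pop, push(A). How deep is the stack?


Tracing stack operations:
  push(A) -> stack = [A], depth=1
  pop -> removed A, stack = [], depth=0
  push(A) -> stack = [A], depth=1
  pop -> removed A, stack = [], depth=0
  push(A) -> stack = [A], depth=1
Final depth = 1

1


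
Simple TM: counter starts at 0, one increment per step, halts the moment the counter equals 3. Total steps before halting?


Counter starts at 0. Counting sequence:
  Step 1: counter = 1
  Step 2: counter = 2
  Step 3: counter = 3
Counter reached 3 -> halt
Total steps = 3

3


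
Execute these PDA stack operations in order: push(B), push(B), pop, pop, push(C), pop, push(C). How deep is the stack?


Tracing stack operations:
  push(B) -> stack = [B], depth=1
  push(B) -> stack = [B,B], depth=2
  pop -> removed B, stack = [B], depth=1
  pop -> removed B, stack = [], depth=0
  push(C) -> stack = [C], depth=1
  pop -> removed C, stack = [], depth=0
  push(C) -> stack = [C], depth=1
Final depth = 1

1


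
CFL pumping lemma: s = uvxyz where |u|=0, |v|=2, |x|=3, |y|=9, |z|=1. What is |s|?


|s| = |u| + |v| + |x| + |y| + |z|
= 0 + 2 + 3 + 9 + 1
= 2 + 3 + 10
= 5 + 10
= 15

15


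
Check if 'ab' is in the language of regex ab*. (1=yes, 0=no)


Pattern: ab*
String: 'ab'
Pattern requires: exactly one 'a' followed by zero or more 'b's
First char is 'a' -> OK
Rest 'b': all b's? Yes
Result: 1

1


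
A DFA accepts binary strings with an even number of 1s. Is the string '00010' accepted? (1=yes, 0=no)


DFA has 2 states: q_even (start, accept=yes) and q_odd
Processing string '00010' character by character:
  Position 0: read '0', 1-count=0 -> q_even (no change)
  Position 1: read '0', 1-count=0 -> q_even (no change)
  Position 2: read '0', 1-count=0 -> q_even (no change)
  Position 3: read '1', 1-count=1 -> q_odd
  Position 4: read '0', 1-count=1 -> q_odd (no change)
Final state: q_odd, total 1s = 1 (odd); the DFA requires an even count -> reject

0


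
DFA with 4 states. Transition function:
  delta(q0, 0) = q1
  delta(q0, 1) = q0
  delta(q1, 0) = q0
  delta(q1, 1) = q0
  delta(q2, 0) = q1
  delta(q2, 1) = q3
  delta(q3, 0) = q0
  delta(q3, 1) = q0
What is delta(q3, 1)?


Looking up transition function:
delta(q3, 1) in the table
Row: q3, Column: 1
Result: q0

q0


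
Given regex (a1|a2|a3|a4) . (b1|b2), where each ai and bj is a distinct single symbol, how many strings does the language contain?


First group: 4 alternatives
Second group: 2 alternatives
Concatenation: each choice from group 1 pairs with each from group 2
Total = 4 x 2 = 8

8


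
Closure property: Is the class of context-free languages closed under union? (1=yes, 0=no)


CFL closure properties:
  Closed under: union, concatenation, Kleene star
  NOT closed under: intersection, complement
Operation 'union' is in closed list -> Yes (closed)

1


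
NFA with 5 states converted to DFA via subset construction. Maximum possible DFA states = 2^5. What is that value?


NFA has 5 states
Subset construction: each DFA state = subset of NFA states
Maximum subsets = 2^5
2^5 = 32

32


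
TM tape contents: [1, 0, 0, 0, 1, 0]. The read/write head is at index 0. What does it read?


Tape: [1, 0, 0, 0, 1, 0]
Positions: 0 1 2 3 4 5
Values:    1 0 0 0 1 0
Head at position 0
tape[0] = 1

1


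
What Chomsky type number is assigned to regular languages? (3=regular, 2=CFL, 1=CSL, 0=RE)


Chomsky hierarchy levels:
  Type 3: Regular (DFA/NFA/regex)
  Type 2: Context-free (PDA)
  Type 1: Context-sensitive
  Type 0: Recursively enumerable (TM)
'regular' corresponds to Type 3

3


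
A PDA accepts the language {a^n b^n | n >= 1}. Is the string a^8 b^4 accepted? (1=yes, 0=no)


Language requires equal numbers of a's and b's
PDA pushes for each 'a', pops for each 'b'
Number of a's = 8
Number of b's = 4
8 != 4 -> Reject

0


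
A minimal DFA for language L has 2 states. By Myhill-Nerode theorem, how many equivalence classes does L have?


Myhill-Nerode theorem:
Number of equivalence classes = number of states in minimal DFA
Minimal DFA states = 2
Therefore equivalence classes = 2

2


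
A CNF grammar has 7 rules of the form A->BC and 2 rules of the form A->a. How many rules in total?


CNF allows two rule forms:
  A -> BC (binary): 7 rules
  A -> a (terminal): 2 rules
Total = 7 + 2 = 9

9


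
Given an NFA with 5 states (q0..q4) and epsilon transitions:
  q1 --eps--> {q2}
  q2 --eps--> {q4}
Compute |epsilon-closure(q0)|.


Starting from q0
Initialize closure = {q0}
q0 has no outgoing epsilon transitions -> nothing to add
Final closure: {q0}
Size = 1

1


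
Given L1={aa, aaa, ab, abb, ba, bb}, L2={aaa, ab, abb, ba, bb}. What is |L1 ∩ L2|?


L1 = {aa, aaa, ab, abb, ba, bb}
L2 = {aaa, ab, abb, ba, bb}
Checking each string in L1 against L2:
  'aa': in L2? No
  'aaa': in L2? Yes
  'ab': in L2? Yes
  'abb': in L2? Yes
  'ba': in L2? Yes
  'bb': in L2? Yes
Intersection = {aaa, ab, abb, ba, bb}
|L1 ∩ L2| = 5

5


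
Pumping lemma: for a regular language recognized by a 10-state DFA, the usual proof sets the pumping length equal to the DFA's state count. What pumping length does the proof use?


Pumping lemma for regular languages (standard proof):
Take p = |Q|, the number of DFA states.
Any string of length >= |Q| passes through |Q|+1 states while reading its first |Q| symbols,
so by pigeonhole some state repeats, giving the loop that can be pumped.
Here |Q| = 10
Therefore the proof uses p = 10

10


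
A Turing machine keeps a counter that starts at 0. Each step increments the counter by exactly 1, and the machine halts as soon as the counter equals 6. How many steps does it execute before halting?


Counter starts at 0. Counting sequence:
  Step 1: counter = 1
  Step 2: counter = 2
  Step 3: counter = 3
  Step 4: counter = 4
  Step 5: counter = 5
  Step 6: counter = 6
Counter reached 6 -> halt
Total steps = 6

6


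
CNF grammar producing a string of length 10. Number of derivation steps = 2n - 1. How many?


Chomsky Normal Form derivation:
String length n = 10
Each step either:
  - Splits a nonterminal into two (n-1 such steps)
  - Converts a nonterminal to terminal (n such steps)
Total = (n-1) + n = 2n - 1
= 2(10) - 1
= 20 - 1
= 19

19


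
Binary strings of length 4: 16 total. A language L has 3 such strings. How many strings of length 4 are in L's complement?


Alphabet: {0,1}
String length: 4
Total strings of length 4 = 2^4 = 16
Strings in L = 3
Complement = total - |L|
= 16 - 3
= 13

13


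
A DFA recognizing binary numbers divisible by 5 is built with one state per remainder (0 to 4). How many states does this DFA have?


Divisibility by 5 is tracked via the remainder mod 5: 0, 1, ..., 4
The construction assigns one state to each remainder
Number of remainders = 5

5


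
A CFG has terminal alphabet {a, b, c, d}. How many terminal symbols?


Terminal symbols: a, b, c, d
Counting each: a (#1), b (#2), c (#3), d (#4)
Total = 4

4


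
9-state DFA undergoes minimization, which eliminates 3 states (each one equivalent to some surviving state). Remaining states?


Original DFA: 9 states
Redundant states removed: 3
Minimized states = original - removed
= 9 - 3
= 6

6


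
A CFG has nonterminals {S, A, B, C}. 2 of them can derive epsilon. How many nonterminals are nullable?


Nonterminals: {S, A, B, C}
A nonterminal is nullable if it can derive epsilon
Counting nullable nonterminals: 2
Total nullable = 2

2


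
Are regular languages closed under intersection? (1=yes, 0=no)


Regular languages are closed under:
- Union (DFA product construction)
- Intersection (DFA product construction)
- Complement (swap accept/reject states)
- Concatenation (NFA construction)
- Kleene star (NFA construction)
intersection is in this list
Therefore: closed

1


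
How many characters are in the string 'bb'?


String: 'bb'
Counting characters:
  'b' appears 2 time(s)
Total length = 0 + 2 = 2

2


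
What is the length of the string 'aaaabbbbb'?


String: 'aaaabbbbb'
Counting characters:
  'a' appears 4 time(s)
  'b' appears 5 time(s)
Total length = 4 + 5 = 9

9


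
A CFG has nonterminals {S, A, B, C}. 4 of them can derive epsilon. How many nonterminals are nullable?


Nonterminals: {S, A, B, C}
A nonterminal is nullable if it can derive epsilon
Counting nullable nonterminals: 4
Total nullable = 4

4


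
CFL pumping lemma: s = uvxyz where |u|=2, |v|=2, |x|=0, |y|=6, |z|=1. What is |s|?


|s| = |u| + |v| + |x| + |y| + |z|
= 2 + 2 + 0 + 6 + 1
= 4 + 0 + 7
= 4 + 7
= 11

11


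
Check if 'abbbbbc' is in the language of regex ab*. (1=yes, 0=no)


Pattern: ab*
String: 'abbbbbc'
Pattern requires: exactly one 'a' followed by zero or more 'b's
First char is 'a' -> OK
Rest 'bbbbbc': all b's? No
Result: 0

0


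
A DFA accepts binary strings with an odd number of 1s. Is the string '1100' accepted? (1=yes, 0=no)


DFA has 2 states: q_even (start, accept=no) and q_odd
Processing string '1100' character by character:
  Position 0: read '1', 1-count=1 -> q_odd
  Position 1: read '1', 1-count=2 -> q_even
  Position 2: read '0', 1-count=2 -> q_even (no change)
  Position 3: read '0', 1-count=2 -> q_even (no change)
Final state: q_even, total 1s = 2 (even); the DFA requires an odd count -> reject

0


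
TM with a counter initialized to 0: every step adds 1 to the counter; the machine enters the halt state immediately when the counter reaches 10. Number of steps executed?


Counter starts at 0. Counting sequence:
  Step 1: counter = 1
  Step 2: counter = 2
  Step 3: counter = 3
  Step 4: counter = 4
  Step 5: counter = 5
  Step 6: counter = 6
  ...
  Step 10: counter = 10
Counter reached 10 -> halt
Total steps = 10

10


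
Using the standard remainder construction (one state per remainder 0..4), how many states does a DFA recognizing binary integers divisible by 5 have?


Divisibility by 5 is tracked via the remainder mod 5: 0, 1, ..., 4
The construction assigns one state to each remainder
Number of remainders = 5

5


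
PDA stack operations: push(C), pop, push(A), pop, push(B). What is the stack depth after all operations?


Tracing stack operations:
  push(C) -> stack = [C], depth=1
  pop -> removed C, stack = [], depth=0
  push(A) -> stack = [A], depth=1
  pop -> removed A, stack = [], depth=0
  push(B) -> stack = [B], depth=1
Final depth = 1

1


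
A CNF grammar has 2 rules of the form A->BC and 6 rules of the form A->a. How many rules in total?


CNF allows two rule forms:
  A -> BC (binary): 2 rules
  A -> a (terminal): 6 rules
Total = 2 + 6 = 8

8


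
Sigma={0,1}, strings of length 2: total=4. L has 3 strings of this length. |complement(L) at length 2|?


Alphabet: {0,1}
String length: 2
Total strings of length 2 = 2^2 = 4
Strings in L = 3
Complement = total - |L|
= 4 - 3
= 1

1


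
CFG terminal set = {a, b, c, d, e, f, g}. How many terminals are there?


Terminal symbols: a, b, c, d, e, f, g
Counting each: a (#1), b (#2), c (#3), d (#4), e (#5), f (#6), g (#7)
Total = 7

7


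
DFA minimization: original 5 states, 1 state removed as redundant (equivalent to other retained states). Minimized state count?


Original DFA: 5 states
Redundant states removed: 1
Minimized states = original - removed
= 5 - 1
= 4

4


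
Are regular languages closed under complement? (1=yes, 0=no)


Regular languages are closed under:
- Union (DFA product construction)
- Intersection (DFA product construction)
- Complement (swap accept/reject states)
- Concatenation (NFA construction)
- Kleene star (NFA construction)
complement is in this list
Therefore: closed

1


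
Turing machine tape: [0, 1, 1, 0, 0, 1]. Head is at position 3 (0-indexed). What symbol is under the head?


Tape: [0, 1, 1, 0, 0, 1]
Positions: 0 1 2 3 4 5
Values:    0 1 1 0 0 1
Head at position 3
tape[3] = 0

0


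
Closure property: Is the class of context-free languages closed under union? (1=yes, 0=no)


CFL closure properties:
  Closed under: union, concatenation, Kleene star
  NOT closed under: intersection, complement
Operation 'union' is in closed list -> Yes (closed)

1


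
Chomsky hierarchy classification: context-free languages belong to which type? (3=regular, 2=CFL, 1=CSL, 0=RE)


Chomsky hierarchy levels:
  Type 3: Regular (DFA/NFA/regex)
  Type 2: Context-free (PDA)
  Type 1: Context-sensitive
  Type 0: Recursively enumerable (TM)
'context-free' corresponds to Type 2

2


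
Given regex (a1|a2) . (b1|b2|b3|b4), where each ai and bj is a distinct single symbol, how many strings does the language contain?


First group: 2 alternatives
Second group: 4 alternatives
Concatenation: each choice from group 1 pairs with each from group 2
Total = 2 x 4 = 8

8


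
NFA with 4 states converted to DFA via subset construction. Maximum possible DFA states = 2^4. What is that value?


NFA has 4 states
Subset construction: each DFA state = subset of NFA states
Maximum subsets = 2^4
2^4 = 16

16


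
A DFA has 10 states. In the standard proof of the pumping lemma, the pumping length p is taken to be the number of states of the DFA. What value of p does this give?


Pumping lemma for regular languages (standard proof):
Take p = |Q|, the number of DFA states.
Any string of length >= |Q| passes through |Q|+1 states while reading its first |Q| symbols,
so by pigeonhole some state repeats, giving the loop that can be pumped.
Here |Q| = 10
Therefore the proof uses p = 10

10


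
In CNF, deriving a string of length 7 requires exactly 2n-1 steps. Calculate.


Chomsky Normal Form derivation:
String length n = 7
Each step either:
  - Splits a nonterminal into two (n-1 such steps)
  - Converts a nonterminal to terminal (n such steps)
Total = (n-1) + n = 2n - 1
= 2(7) - 1
= 14 - 1
= 13

13


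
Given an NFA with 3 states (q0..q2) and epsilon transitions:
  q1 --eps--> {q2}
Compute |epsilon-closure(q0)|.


Starting from q0
Initialize closure = {q0}
q0 has no outgoing epsilon transitions -> nothing to add
Final closure: {q0}
Size = 1

1


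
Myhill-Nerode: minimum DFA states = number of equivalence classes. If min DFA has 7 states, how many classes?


Myhill-Nerode theorem:
Number of equivalence classes = number of states in minimal DFA
Minimal DFA states = 7
Therefore equivalence classes = 7

7


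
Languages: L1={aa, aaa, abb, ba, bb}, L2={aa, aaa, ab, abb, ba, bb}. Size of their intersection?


L1 = {aa, aaa, abb, ba, bb}
L2 = {aa, aaa, ab, abb, ba, bb}
Checking each string in L1 against L2:
  'aa': in L2? Yes
  'aaa': in L2? Yes
  'abb': in L2? Yes
  'ba': in L2? Yes
  'bb': in L2? Yes
Intersection = {aa, aaa, abb, ba, bb}
|L1 ∩ L2| = 5

5


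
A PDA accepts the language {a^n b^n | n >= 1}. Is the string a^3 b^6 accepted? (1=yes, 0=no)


Language requires equal numbers of a's and b's
PDA pushes for each 'a', pops for each 'b'
Number of a's = 3
Number of b's = 6
3 != 6 -> Reject

0


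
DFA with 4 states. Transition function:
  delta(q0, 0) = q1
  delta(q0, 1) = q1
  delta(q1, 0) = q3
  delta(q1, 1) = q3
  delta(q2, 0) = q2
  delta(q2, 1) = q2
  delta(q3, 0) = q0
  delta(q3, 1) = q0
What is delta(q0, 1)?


Looking up transition function:
delta(q0, 1) in the table
Row: q0, Column: 1
Result: q1

q1


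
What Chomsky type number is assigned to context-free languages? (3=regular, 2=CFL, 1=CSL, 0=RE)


Chomsky hierarchy levels:
  Type 3: Regular (DFA/NFA/regex)
  Type 2: Context-free (PDA)
  Type 1: Context-sensitive
  Type 0: Recursively enumerable (TM)
'context-free' corresponds to Type 2

2


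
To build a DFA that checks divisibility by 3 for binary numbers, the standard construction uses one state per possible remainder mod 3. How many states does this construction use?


Divisibility by 3 is tracked via the remainder mod 3: 0, 1, ..., 2
The construction assigns one state to each remainder
Number of remainders = 3

3


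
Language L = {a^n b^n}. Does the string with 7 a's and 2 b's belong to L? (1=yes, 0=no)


Language requires equal numbers of a's and b's
PDA pushes for each 'a', pops for each 'b'
Number of a's = 7
Number of b's = 2
7 != 2 -> Reject

0


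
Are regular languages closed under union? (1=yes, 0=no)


Regular languages are closed under:
- Union (DFA product construction)
- Intersection (DFA product construction)
- Complement (swap accept/reject states)
- Concatenation (NFA construction)
- Kleene star (NFA construction)
union is in this list
Therefore: closed

1


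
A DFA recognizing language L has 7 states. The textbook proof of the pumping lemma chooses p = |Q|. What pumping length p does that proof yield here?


Pumping lemma for regular languages (standard proof):
Take p = |Q|, the number of DFA states.
Any string of length >= |Q| passes through |Q|+1 states while reading its first |Q| symbols,
so by pigeonhole some state repeats, giving the loop that can be pumped.
Here |Q| = 7
Therefore the proof uses p = 7

7


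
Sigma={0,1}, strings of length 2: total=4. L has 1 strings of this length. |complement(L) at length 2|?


Alphabet: {0,1}
String length: 2
Total strings of length 2 = 2^2 = 4
Strings in L = 1
Complement = total - |L|
= 4 - 1
= 3

3


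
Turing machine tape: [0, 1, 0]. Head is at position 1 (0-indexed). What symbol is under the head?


Tape: [0, 1, 0]
Positions: 0 1 2
Values:    0 1 0
Head at position 1
tape[1] = 1

1


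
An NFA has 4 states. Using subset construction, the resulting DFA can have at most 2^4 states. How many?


NFA has 4 states
Subset construction: each DFA state = subset of NFA states
Maximum subsets = 2^4
2^4 = 16

16


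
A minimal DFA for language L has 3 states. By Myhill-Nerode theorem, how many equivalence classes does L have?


Myhill-Nerode theorem:
Number of equivalence classes = number of states in minimal DFA
Minimal DFA states = 3
Therefore equivalence classes = 3

3


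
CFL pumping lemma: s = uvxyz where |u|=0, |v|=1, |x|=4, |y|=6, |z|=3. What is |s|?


|s| = |u| + |v| + |x| + |y| + |z|
= 0 + 1 + 4 + 6 + 3
= 1 + 4 + 9
= 5 + 9
= 14

14


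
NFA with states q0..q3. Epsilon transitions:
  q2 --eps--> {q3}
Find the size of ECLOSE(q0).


Starting from q0
Initialize closure = {q0}
q0 has no outgoing epsilon transitions -> nothing to add
Final closure: {q0}
Size = 1

1


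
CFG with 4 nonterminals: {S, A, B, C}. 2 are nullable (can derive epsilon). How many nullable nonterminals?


Nonterminals: {S, A, B, C}
A nonterminal is nullable if it can derive epsilon
Counting nullable nonterminals: 2
Total nullable = 2

2


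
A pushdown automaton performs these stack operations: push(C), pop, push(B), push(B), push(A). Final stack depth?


Tracing stack operations:
  push(C) -> stack = [C], depth=1
  pop -> removed C, stack = [], depth=0
  push(B) -> stack = [B], depth=1
  push(B) -> stack = [B,B], depth=2
  push(A) -> stack = [B,B,A], depth=3
Final depth = 3

3


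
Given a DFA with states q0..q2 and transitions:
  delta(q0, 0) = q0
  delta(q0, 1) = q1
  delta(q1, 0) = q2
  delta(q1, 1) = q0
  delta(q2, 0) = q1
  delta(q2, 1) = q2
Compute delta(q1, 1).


Looking up transition function:
delta(q1, 1) in the table
Row: q1, Column: 1
Result: q0

q0


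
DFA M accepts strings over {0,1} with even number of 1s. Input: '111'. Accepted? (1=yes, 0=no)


DFA has 2 states: q_even (start, accept=yes) and q_odd
Processing string '111' character by character:
  Position 0: read '1', 1-count=1 -> q_odd
  Position 1: read '1', 1-count=2 -> q_even
  Position 2: read '1', 1-count=3 -> q_odd
Final state: q_odd, total 1s = 3 (odd); the DFA requires an even count -> reject

0


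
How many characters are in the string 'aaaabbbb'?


String: 'aaaabbbb'
Counting characters:
  'a' appears 4 time(s)
  'b' appears 4 time(s)
Total length = 4 + 4 = 8

8


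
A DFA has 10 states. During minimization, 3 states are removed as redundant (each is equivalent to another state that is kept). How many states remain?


Original DFA: 10 states
Redundant states removed: 3
Minimized states = original - removed
= 10 - 3
= 7

7


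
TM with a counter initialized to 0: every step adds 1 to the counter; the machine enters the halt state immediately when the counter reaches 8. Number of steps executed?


Counter starts at 0. Counting sequence:
  Step 1: counter = 1
  Step 2: counter = 2
  Step 3: counter = 3
  Step 4: counter = 4
  Step 5: counter = 5
  Step 6: counter = 6
  Step 7: counter = 7
  Step 8: counter = 8
Counter reached 8 -> halt
Total steps = 8

8


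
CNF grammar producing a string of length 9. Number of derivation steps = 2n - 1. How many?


Chomsky Normal Form derivation:
String length n = 9
Each step either:
  - Splits a nonterminal into two (n-1 such steps)
  - Converts a nonterminal to terminal (n such steps)
Total = (n-1) + n = 2n - 1
= 2(9) - 1
= 18 - 1
= 17

17


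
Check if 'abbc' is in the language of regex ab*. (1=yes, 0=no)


Pattern: ab*
String: 'abbc'
Pattern requires: exactly one 'a' followed by zero or more 'b's
First char is 'a' -> OK
Rest 'bbc': all b's? No
Result: 0

0


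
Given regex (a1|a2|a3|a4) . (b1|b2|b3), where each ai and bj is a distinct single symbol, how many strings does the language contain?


First group: 4 alternatives
Second group: 3 alternatives
Concatenation: each choice from group 1 pairs with each from group 2
Total = 4 x 3 = 12

12


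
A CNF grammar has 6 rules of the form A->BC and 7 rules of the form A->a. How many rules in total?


CNF allows two rule forms:
  A -> BC (binary): 6 rules
  A -> a (terminal): 7 rules
Total = 6 + 7 = 13

13


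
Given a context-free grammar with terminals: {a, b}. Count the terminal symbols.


Terminal symbols: a, b
Counting each: a (#1), b (#2)
Total = 2

2


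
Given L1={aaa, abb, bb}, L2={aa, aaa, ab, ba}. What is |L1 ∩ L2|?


L1 = {aaa, abb, bb}
L2 = {aa, aaa, ab, ba}
Checking each string in L1 against L2:
  'aaa': in L2? Yes
  'abb': in L2? No
  'bb': in L2? No
Intersection = {aaa}
|L1 ∩ L2| = 1

1


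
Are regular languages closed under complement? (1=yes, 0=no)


Regular languages are closed under all standard operations:
- Union: Yes (product construction)
- Intersection: Yes (product construction)
- Complement: Yes (swap accept/reject)
- Concatenation: Yes (NFA construction)
Operation: complement -> Closed

1


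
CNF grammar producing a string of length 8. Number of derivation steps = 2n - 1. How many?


Chomsky Normal Form derivation:
String length n = 8
Each step either:
  - Splits a nonterminal into two (n-1 such steps)
  - Converts a nonterminal to terminal (n such steps)
Total = (n-1) + n = 2n - 1
= 2(8) - 1
= 16 - 1
= 15

15


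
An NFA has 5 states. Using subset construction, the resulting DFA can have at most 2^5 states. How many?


NFA has 5 states
Subset construction: each DFA state = subset of NFA states
Maximum subsets = 2^5
2^5 = 32

32


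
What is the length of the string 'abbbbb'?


String: 'abbbbb'
Counting characters:
  'a' appears 1 time(s)
  'b' appears 5 time(s)
Total length = 1 + 5 = 6

6


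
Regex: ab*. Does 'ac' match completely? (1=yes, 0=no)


Pattern: ab*
String: 'ac'
Pattern requires: exactly one 'a' followed by zero or more 'b's
First char is 'a' -> OK
Rest 'c': all b's? No
Result: 0

0


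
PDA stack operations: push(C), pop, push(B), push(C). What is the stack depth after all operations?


Tracing stack operations:
  push(C) -> stack = [C], depth=1
  pop -> removed C, stack = [], depth=0
  push(B) -> stack = [B], depth=1
  push(C) -> stack = [B,C], depth=2
Final depth = 2

2


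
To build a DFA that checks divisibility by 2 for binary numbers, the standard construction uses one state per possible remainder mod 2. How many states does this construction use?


Divisibility by 2 is tracked via the remainder mod 2: 0, 1, ..., 1
The construction assigns one state to each remainder
Number of remainders = 2

2


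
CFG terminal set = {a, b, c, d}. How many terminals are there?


Terminal symbols: a, b, c, d
Counting each: a (#1), b (#2), c (#3), d (#4)
Total = 4

4


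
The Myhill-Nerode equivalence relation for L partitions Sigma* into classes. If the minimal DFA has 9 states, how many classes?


Myhill-Nerode theorem:
Number of equivalence classes = number of states in minimal DFA
Minimal DFA states = 9
Therefore equivalence classes = 9

9


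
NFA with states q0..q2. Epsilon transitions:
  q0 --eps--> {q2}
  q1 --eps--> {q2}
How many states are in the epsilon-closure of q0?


Starting from q0
Initialize closure = {q0}
Follow epsilon from q0 -> add q2
Final closure: {q0, q2}
Size = 2

2


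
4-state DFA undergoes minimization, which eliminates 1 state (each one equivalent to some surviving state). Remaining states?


Original DFA: 4 states
Redundant states removed: 1
Minimized states = original - removed
= 4 - 1
= 3

3


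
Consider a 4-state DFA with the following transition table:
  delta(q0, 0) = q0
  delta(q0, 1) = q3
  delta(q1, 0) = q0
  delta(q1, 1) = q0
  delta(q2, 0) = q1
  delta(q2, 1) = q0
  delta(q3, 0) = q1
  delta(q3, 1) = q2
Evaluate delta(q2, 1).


Looking up transition function:
delta(q2, 1) in the table
Row: q2, Column: 1
Result: q0

q0


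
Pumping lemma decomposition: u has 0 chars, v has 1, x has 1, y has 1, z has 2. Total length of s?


|s| = |u| + |v| + |x| + |y| + |z|
= 0 + 1 + 1 + 1 + 2
= 1 + 1 + 3
= 2 + 3
= 5

5


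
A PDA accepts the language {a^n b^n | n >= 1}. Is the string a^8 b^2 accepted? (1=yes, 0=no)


Language requires equal numbers of a's and b's
PDA pushes for each 'a', pops for each 'b'
Number of a's = 8
Number of b's = 2
8 != 2 -> Reject

0


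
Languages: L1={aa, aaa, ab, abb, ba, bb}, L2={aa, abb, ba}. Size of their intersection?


L1 = {aa, aaa, ab, abb, ba, bb}
L2 = {aa, abb, ba}
Checking each string in L1 against L2:
  'aa': in L2? Yes
  'aaa': in L2? No
  'ab': in L2? No
  'abb': in L2? Yes
  'ba': in L2? Yes
  'bb': in L2? No
Intersection = {aa, abb, ba}
|L1 ∩ L2| = 3

3


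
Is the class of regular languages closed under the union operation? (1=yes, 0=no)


Regular languages are closed under:
- Union (DFA product construction)
- Intersection (DFA product construction)
- Complement (swap accept/reject states)
- Concatenation (NFA construction)
- Kleene star (NFA construction)
union is in this list
Therefore: closed

1


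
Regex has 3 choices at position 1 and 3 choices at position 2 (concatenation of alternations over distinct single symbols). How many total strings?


First group: 3 alternatives
Second group: 3 alternatives
Concatenation: each choice from group 1 pairs with each from group 2
Total = 3 x 3 = 9

9


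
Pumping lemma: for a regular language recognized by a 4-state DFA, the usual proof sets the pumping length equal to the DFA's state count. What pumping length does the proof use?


Pumping lemma for regular languages (standard proof):
Take p = |Q|, the number of DFA states.
Any string of length >= |Q| passes through |Q|+1 states while reading its first |Q| symbols,
so by pigeonhole some state repeats, giving the loop that can be pumped.
Here |Q| = 4
Therefore the proof uses p = 4

4


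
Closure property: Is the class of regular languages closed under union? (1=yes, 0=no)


Regular languages are closed under all standard operations:
- Union: Yes (product construction)
- Intersection: Yes (product construction)
- Complement: Yes (swap accept/reject)
- Concatenation: Yes (NFA construction)
Operation: union -> Closed

1


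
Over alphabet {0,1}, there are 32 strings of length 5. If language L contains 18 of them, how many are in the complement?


Alphabet: {0,1}
String length: 5
Total strings of length 5 = 2^5 = 32
Strings in L = 18
Complement = total - |L|
= 32 - 18
= 14

14


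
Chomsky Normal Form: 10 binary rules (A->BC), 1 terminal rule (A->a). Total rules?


CNF allows two rule forms:
  A -> BC (binary): 10 rules
  A -> a (terminal): 1 rule
Total = 10 + 1 = 11

11


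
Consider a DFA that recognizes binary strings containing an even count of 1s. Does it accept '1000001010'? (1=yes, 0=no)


DFA has 2 states: q_even (start, accept=yes) and q_odd
Processing string '1000001010' character by character:
  Position 0: read '1', 1-count=1 -> q_odd
  Position 1: read '0', 1-count=1 -> q_odd (no change)
  Position 2: read '0', 1-count=1 -> q_odd (no change)
  Position 3: read '0', 1-count=1 -> q_odd (no change)
  Position 4: read '0', 1-count=1 -> q_odd (no change)
  Position 5: read '0', 1-count=1 -> q_odd (no change)
  Position 6: read '1', 1-count=2 -> q_even
  Position 7: read '0', 1-count=2 -> q_even (no change)
  Position 8: read '1', 1-count=3 -> q_odd
  Position 9: read '0', 1-count=3 -> q_odd (no change)
Final state: q_odd, total 1s = 3 (odd); the DFA requires an even count -> reject

0


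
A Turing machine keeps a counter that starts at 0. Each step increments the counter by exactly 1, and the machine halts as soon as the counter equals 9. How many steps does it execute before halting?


Counter starts at 0. Counting sequence:
  Step 1: counter = 1
  Step 2: counter = 2
  Step 3: counter = 3
  Step 4: counter = 4
  Step 5: counter = 5
  Step 6: counter = 6
  ...
  Step 9: counter = 9
Counter reached 9 -> halt
Total steps = 9

9


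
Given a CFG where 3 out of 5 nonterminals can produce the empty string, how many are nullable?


Nonterminals: {S, A, B, C, D}
A nonterminal is nullable if it can derive epsilon
Counting nullable nonterminals: 3
Total nullable = 3

3


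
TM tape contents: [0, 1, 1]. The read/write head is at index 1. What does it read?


Tape: [0, 1, 1]
Positions: 0 1 2
Values:    0 1 1
Head at position 1
tape[1] = 1

1


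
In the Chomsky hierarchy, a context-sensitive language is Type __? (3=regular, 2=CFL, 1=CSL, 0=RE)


Chomsky hierarchy levels:
  Type 3: Regular (DFA/NFA/regex)
  Type 2: Context-free (PDA)
  Type 1: Context-sensitive
  Type 0: Recursively enumerable (TM)
'context-sensitive' corresponds to Type 1

1


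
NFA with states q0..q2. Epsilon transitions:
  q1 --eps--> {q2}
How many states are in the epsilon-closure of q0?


Starting from q0
Initialize closure = {q0}
q0 has no outgoing epsilon transitions -> nothing to add
Final closure: {q0}
Size = 1

1


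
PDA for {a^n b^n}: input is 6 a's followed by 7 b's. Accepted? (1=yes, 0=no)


Language requires equal numbers of a's and b's
PDA pushes for each 'a', pops for each 'b'
Number of a's = 6
Number of b's = 7
6 != 7 -> Reject

0


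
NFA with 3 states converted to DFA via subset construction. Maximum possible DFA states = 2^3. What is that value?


NFA has 3 states
Subset construction: each DFA state = subset of NFA states
Maximum subsets = 2^3
2^3 = 8

8


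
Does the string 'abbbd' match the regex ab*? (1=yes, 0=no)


Pattern: ab*
String: 'abbbd'
Pattern requires: exactly one 'a' followed by zero or more 'b's
First char is 'a' -> OK
Rest 'bbbd': all b's? No
Result: 0

0


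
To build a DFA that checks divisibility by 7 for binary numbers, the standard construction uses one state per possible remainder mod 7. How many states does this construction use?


Divisibility by 7 is tracked via the remainder mod 7: 0, 1, ..., 6
The construction assigns one state to each remainder
Number of remainders = 7

7


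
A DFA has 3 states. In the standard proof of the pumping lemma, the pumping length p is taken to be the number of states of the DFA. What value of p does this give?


Pumping lemma for regular languages (standard proof):
Take p = |Q|, the number of DFA states.
Any string of length >= |Q| passes through |Q|+1 states while reading its first |Q| symbols,
so by pigeonhole some state repeats, giving the loop that can be pumped.
Here |Q| = 3
Therefore the proof uses p = 3

3


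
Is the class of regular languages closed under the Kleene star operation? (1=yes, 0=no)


Regular languages are closed under:
- Union (DFA product construction)
- Intersection (DFA product construction)
- Complement (swap accept/reject states)
- Concatenation (NFA construction)
- Kleene star (NFA construction)
Kleene star is in this list
Therefore: closed

1


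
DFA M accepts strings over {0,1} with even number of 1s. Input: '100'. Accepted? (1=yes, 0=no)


DFA has 2 states: q_even (start, accept=yes) and q_odd
Processing string '100' character by character:
  Position 0: read '1', 1-count=1 -> q_odd
  Position 1: read '0', 1-count=1 -> q_odd (no change)
  Position 2: read '0', 1-count=1 -> q_odd (no change)
Final state: q_odd, total 1s = 1 (odd); the DFA requires an even count -> reject

0


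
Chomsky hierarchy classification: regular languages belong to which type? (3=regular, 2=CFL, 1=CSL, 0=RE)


Chomsky hierarchy levels:
  Type 3: Regular (DFA/NFA/regex)
  Type 2: Context-free (PDA)
  Type 1: Context-sensitive
  Type 0: Recursively enumerable (TM)
'regular' corresponds to Type 3

3


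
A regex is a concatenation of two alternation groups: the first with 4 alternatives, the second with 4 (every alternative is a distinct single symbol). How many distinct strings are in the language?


First group: 4 alternatives
Second group: 4 alternatives
Concatenation: each choice from group 1 pairs with each from group 2
Total = 4 x 4 = 16

16


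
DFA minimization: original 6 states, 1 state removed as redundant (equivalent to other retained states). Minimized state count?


Original DFA: 6 states
Redundant states removed: 1
Minimized states = original - removed
= 6 - 1
= 5

5


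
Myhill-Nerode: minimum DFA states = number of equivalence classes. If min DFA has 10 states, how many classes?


Myhill-Nerode theorem:
Number of equivalence classes = number of states in minimal DFA
Minimal DFA states = 10
Therefore equivalence classes = 10

10


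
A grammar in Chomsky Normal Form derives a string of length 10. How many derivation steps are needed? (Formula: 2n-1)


Chomsky Normal Form derivation:
String length n = 10
Each step either:
  - Splits a nonterminal into two (n-1 such steps)
  - Converts a nonterminal to terminal (n such steps)
Total = (n-1) + n = 2n - 1
= 2(10) - 1
= 20 - 1
= 19

19


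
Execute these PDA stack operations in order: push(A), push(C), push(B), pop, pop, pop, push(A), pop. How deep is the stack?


Tracing stack operations:
  push(A) -> stack = [A], depth=1
  push(C) -> stack = [A,C], depth=2
  push(B) -> stack = [A,C,B], depth=3
  pop -> removed B, stack = [A,C], depth=2
  pop -> removed C, stack = [A], depth=1
  pop -> removed A, stack = [], depth=0
  push(A) -> stack = [A], depth=1
  pop -> removed A, stack = [], depth=0
Final depth = 0

0


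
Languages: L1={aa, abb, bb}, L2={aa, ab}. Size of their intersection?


L1 = {aa, abb, bb}
L2 = {aa, ab}
Checking each string in L1 against L2:
  'aa': in L2? Yes
  'abb': in L2? No
  'bb': in L2? No
Intersection = {aa}
|L1 ∩ L2| = 1

1


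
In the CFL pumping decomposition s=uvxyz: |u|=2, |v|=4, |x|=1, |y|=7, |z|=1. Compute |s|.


|s| = |u| + |v| + |x| + |y| + |z|
= 2 + 4 + 1 + 7 + 1
= 6 + 1 + 8
= 7 + 8
= 15

15


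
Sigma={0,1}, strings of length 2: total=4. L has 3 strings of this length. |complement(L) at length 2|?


Alphabet: {0,1}
String length: 2
Total strings of length 2 = 2^2 = 4
Strings in L = 3
Complement = total - |L|
= 4 - 3
= 1

1


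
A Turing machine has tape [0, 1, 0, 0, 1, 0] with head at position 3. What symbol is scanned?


Tape: [0, 1, 0, 0, 1, 0]
Positions: 0 1 2 3 4 5
Values:    0 1 0 0 1 0
Head at position 3
tape[3] = 0

0


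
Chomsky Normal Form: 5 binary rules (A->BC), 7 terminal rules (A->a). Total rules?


CNF allows two rule forms:
  A -> BC (binary): 5 rules
  A -> a (terminal): 7 rules
Total = 5 + 7 = 12

12


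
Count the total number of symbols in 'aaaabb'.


String: 'aaaabb'
Counting characters:
  'a' appears 4 time(s)
  'b' appears 2 time(s)
Total length = 4 + 2 = 6

6


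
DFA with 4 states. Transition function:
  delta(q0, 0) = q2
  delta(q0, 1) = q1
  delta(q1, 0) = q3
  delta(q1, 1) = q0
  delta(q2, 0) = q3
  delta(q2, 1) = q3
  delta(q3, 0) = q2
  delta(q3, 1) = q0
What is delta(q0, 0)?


Looking up transition function:
delta(q0, 0) in the table
Row: q0, Column: 0
Result: q2

q2


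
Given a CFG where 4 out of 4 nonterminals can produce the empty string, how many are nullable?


Nonterminals: {S, A, B, C}
A nonterminal is nullable if it can derive epsilon
Counting nullable nonterminals: 4
Total nullable = 4

4


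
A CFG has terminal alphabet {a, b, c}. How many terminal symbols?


Terminal symbols: a, b, c
Counting each: a (#1), b (#2), c (#3)
Total = 3

3


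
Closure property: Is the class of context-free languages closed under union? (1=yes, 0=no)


CFL closure properties:
  Closed under: union, concatenation, Kleene star
  NOT closed under: intersection, complement
Operation 'union' is in closed list -> Yes (closed)

1


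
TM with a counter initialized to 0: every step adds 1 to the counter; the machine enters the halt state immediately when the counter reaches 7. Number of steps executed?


Counter starts at 0. Counting sequence:
  Step 1: counter = 1
  Step 2: counter = 2
  Step 3: counter = 3
  Step 4: counter = 4
  Step 5: counter = 5
  Step 6: counter = 6
  Step 7: counter = 7
Counter reached 7 -> halt
Total steps = 7

7
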